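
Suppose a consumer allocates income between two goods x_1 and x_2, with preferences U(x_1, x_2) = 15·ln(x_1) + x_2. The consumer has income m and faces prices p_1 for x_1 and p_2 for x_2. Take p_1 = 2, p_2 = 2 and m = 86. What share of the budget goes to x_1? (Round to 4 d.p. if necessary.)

share on x_1 = 0.3488

Set MRS = p_1/p_2: (15/x_1)/1 = p_1/p_2.
So x_1*(p_1,p_2) = 15·p_2/p_1, independent of income; and x_2* = (m − 15·p_2)/p_2.
At the given prices: x_1* = 15·2/2 = 15, and x_2* = 28.
Expenditure on x_1: 2·15 = 30; share = 0.3488.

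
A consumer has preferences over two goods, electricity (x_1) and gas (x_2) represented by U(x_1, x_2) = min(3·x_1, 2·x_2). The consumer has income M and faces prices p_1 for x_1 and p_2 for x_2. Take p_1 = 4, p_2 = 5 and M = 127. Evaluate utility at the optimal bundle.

V = 33.1304

With perfect complements, no substitution: consume in ratio x_1:x_2 = 2:3.
Budget: p_1·x_1 + p_2·(3/2)·x_1 = M, so (2·p_1 + 3·p_2)·x_1 = 2·M.
Demand: x_1*(p_1,p_2,M) = 2·M/(2·p_1 + 3·p_2), x_2* = 3·M/(2·p_1 + 3·p_2).
Here 2·4 + 3·5 = 23, giving x_1* = 11.0435 and x_2* = 16.5652.
Utility at the optimum: U(11.0435, 16.5652) = 33.1304.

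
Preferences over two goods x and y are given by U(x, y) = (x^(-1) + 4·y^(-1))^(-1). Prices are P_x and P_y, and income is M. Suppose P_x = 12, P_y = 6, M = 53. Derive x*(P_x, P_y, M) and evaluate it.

x* = 1.8294

MU_x ∝ x^(-2), MU_y ∝ 4·y^(-2), so MRS = (1/4)·(y/x)^(2) = P_x/P_y.
Hence y/x = (4·P_x/P_y)^(1/(2)), i.e. raised to the 0.5 power.
With the ratio pinned down, the budget gives x* = M/(P_x + P_y·(y/x)) and y* = (y/x)·x*.
Numerically y/x = 2.828427, so x* = 53/(12 + 6·2.828427) = 1.8294.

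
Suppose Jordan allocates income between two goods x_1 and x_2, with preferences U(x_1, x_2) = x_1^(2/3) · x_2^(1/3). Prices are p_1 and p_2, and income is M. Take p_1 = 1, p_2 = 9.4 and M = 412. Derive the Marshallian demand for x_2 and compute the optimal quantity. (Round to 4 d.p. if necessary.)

Tangency: MRS = 2·x_2/x_1 = p_1/p_2.
Rearranging, p_2·x_2 = (1/2)·p_1·x_1. Substituting into the budget gives p_1·x_1·(1 + (1/2)) = M.
Demand: x_1*(p_1,p_2,M) = 2/3·M/p_1 and x_2* = 1/3·M/p_2.
At p_1=1, p_2=9.4, M=412: x_2* = 1/3·412/9.4 = 14.6099.

x_2* = 14.6099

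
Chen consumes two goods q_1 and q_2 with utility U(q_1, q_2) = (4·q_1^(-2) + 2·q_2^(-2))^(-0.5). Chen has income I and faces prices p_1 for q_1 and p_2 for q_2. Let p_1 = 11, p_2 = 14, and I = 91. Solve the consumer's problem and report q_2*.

MRS = MU_q_1/MU_q_2 = 2·(q_2/q_1)^(3). Set equal to p_1/p_2.
Solve for the ratio: q_2/q_1 = [(1/2)·p_1/p_2]^(1/3).
With the ratio pinned down, the budget gives q_1* = I/(p_1 + p_2·(q_2/q_1)) and q_2* = (q_2/q_1)·q_1*.
Numerically q_2/q_1 = 0.732394, so q_1* = 91/(11 + 14·0.732394) = 4.2816 and q_2* = 0.732394·4.2816 = 3.1359.

q_2* = 3.1359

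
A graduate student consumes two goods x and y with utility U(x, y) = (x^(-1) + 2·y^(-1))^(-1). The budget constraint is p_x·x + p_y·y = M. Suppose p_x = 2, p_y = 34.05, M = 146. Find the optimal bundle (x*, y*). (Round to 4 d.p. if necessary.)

x* = 10.68, y* = 3.6605

MU_x ∝ x^(-2), MU_y ∝ 2·y^(-2), so MRS = (1/2)·(y/x)^(2) = p_x/p_y.
Solve for the ratio: y/x = [2·p_x/p_y]^(0.5).
Substitute y = (y/x)·x into the budget: x* = M/(p_x + p_y·(y/x)).
Numerically y/x = 0.342745, so x* = 146/(2 + 34.05·0.342745) = 10.68 and y* = 0.342745·10.68 = 3.6605.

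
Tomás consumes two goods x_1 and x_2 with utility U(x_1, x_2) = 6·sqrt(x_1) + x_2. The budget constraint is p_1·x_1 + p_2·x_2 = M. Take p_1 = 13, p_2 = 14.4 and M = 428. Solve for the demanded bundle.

MU_x_1 = 3/√x_1, MU_x_2 = 1. Tangency: 3/√x_1 = p_1/p_2.
Solve: √x_1 = 3·p_2/p_1, so x_1*(p_1,p_2) = (3·p_2/p_1)², and x_2* = (M − p_1·x_1*)/p_2.
Plugging in: x_1* = (3·14.4/13)² = 11.0428, x_2* = 19.753.

x_1* = 11.0428, x_2* = 19.753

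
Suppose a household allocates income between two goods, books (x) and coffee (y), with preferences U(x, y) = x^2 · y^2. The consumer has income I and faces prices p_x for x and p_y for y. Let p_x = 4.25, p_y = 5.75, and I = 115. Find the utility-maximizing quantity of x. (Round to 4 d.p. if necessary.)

The MRS is y/x. Set MRS = p_x/p_y.
So 2·p_y·y = 2·p_x·x; combined with the budget, a share 0.5 of income goes to x.
Demand: x*(p_x,p_y,I) = 0.5·I/p_x and y* = 0.5·I/p_y.
At p_x=4.25, p_y=5.75, I=115: x* = 0.5·115/4.25 = 13.5294.

x* = 13.5294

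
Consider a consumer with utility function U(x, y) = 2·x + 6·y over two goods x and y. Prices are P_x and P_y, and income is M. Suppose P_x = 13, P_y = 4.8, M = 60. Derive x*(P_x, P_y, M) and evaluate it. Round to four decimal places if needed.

x* = 0

Perfect substitutes: compare marginal utility per dollar. 2/P_x vs 6/P_y → 0.1538 vs 1.25.
y gives more utility per dollar, so spend all income on y: y* = M/P_y, x* = 0.
Numerically: x* = 0, y* = 12.5.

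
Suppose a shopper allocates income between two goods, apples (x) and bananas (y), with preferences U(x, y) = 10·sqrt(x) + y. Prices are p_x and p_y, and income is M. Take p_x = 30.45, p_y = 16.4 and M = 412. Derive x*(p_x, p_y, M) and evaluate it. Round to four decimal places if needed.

Utility is quasi-linear in y; the FOC for x is 5/√x = p_x/p_y.
Solve: √x = 5·p_y/p_x, so x*(p_x,p_y) = (5·p_y/p_x)², and y* = (M − p_x·x*)/p_y.
Plugging in: x* = (5·16.4/30.45)² = 7.2519.

x* = 7.2519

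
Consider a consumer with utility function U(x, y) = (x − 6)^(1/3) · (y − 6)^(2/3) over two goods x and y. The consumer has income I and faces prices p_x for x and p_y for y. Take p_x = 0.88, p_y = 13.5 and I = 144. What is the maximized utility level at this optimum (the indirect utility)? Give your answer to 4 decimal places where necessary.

V = 5.6214

Let x' = x−6, y' = y−6. MRS = (1/2)·y'/x' = p_x/p_y.
Substituting into the budget: x* = 6 + 1/3·(I − 6·p_x − 6·p_y)/p_x, and y* = 6 + 2/3·(…)/p_y.
Discretionary income = 144 − 6·0.88 − 6·13.5 = 57.72; x* = 6 + 1/3·57.72/0.88 = 27.8636; y* = 6 + 2/3·57.72/13.5 = 8.8504.
Utility at the optimum: U(27.8636, 8.8504) = 5.6214.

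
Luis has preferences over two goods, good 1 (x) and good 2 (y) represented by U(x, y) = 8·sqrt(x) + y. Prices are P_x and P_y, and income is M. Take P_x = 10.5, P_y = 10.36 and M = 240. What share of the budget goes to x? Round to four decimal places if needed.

share on x = 0.6815

Utility is quasi-linear in y; the FOC for x is 4/√x = P_x/P_y.
Thus x* = (4·P_y/P_x)² — independent of M — with the rest of income spent on y.
Plugging in: x* = (4·10.36/10.5)² = 15.5762, y* = 7.3794.
Expenditure on x: 10.5·15.5762 = 163.5499; share = 0.6815.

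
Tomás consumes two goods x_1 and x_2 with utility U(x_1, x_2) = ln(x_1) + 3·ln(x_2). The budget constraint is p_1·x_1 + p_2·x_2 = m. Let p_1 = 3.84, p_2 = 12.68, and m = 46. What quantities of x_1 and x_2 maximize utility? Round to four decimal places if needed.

The MRS is (1/3)·x_2/x_1. Set MRS = p_1/p_2.
Rearranging, p_2·x_2 = 3·p_1·x_1. Substituting into the budget gives p_1·x_1·(1 + 3) = m.
Demand: x_1*(p_1,p_2,m) = 0.25·m/p_1 and x_2* = 0.75·m/p_2.
At p_1=3.84, p_2=12.68, m=46: x_1* = 0.25·46/3.84 = 2.9948, x_2* = 2.7208.

x_1* = 2.9948, x_2* = 2.7208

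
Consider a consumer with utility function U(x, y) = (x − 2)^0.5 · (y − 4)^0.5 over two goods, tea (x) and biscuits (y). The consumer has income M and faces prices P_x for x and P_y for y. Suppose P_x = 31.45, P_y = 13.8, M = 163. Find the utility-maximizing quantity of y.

Discretionary income = 163 − 2·31.45 − 4·13.8 = 44.9; y* = 4 + 0.5·44.9/13.8 = 5.6268.

y* = 5.6268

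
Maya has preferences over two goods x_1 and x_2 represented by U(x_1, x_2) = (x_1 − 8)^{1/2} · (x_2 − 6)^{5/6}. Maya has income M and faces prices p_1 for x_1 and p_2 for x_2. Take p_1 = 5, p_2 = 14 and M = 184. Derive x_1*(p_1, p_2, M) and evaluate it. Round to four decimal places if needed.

x_1* = 12.5

MRS = (3/5)·(x_2−6)/(x_1−8). Tangency with p_1/p_2 gives x_2−6 = (5/3)·(p_1/p_2)·(x_1−8).
Substituting into the budget: x_1* = 8 + 0.375·(M − 8·p_1 − 6·p_2)/p_1, and x_2* = 6 + 0.625·(…)/p_2.
Discretionary income = 184 − 8·5 − 6·14 = 60; x_1* = 8 + 0.375·60/5 = 12.5.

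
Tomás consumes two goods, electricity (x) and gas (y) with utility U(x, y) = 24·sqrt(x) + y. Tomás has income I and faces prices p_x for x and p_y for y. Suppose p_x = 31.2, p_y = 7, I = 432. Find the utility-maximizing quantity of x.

Utility is quasi-linear in y; the FOC for x is 12/√x = p_x/p_y.
Thus x* = (12·p_y/p_x)² — independent of I — with the rest of income spent on y.
Plugging in: x* = (12·7/31.2)² = 7.2485.

x* = 7.2485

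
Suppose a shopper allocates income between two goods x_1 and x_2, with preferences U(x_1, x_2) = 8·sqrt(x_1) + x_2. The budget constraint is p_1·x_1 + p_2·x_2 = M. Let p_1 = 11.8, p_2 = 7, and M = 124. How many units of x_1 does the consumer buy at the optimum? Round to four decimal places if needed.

MU_x_1 = 4/√x_1, MU_x_2 = 1. Tangency: 4/√x_1 = p_1/p_2.
Thus x_1* = (4·p_2/p_1)² — independent of M — with the rest of income spent on x_2.
Plugging in: x_1* = (4·7/11.8)² = 5.6306.

x_1* = 5.6306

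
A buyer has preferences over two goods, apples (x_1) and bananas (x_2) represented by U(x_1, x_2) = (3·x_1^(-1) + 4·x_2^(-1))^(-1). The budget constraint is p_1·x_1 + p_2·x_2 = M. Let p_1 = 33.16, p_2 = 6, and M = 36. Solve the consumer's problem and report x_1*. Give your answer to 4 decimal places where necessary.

x_1* = 0.728

Numerically x_2/x_1 = 2.71457, so x_1* = 36/(33.16 + 6·2.71457) = 0.728.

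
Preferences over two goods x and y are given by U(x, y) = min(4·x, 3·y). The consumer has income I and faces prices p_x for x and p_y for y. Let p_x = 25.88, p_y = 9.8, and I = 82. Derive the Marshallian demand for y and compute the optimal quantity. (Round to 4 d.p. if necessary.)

y* = 2.8073

With perfect complements, no substitution: consume in ratio x:y = 3:4.
Budget: p_x·x + p_y·(4/3)·x = I, so (3·p_x + 4·p_y)·x = 3·I.
Demand: x*(p_x,p_y,I) = 3·I/(3·p_x + 4·p_y), y* = 4·I/(3·p_x + 4·p_y).
Here 3·25.88 + 4·9.8 = 116.84, giving y* = 2.8073.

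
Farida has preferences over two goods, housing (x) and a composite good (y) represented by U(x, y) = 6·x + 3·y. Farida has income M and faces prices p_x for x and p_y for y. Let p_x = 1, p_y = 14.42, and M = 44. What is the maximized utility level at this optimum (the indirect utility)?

Numerically: x* = 44, y* = 0.
Utility at the optimum: U(44, 0) = 264.

V = 264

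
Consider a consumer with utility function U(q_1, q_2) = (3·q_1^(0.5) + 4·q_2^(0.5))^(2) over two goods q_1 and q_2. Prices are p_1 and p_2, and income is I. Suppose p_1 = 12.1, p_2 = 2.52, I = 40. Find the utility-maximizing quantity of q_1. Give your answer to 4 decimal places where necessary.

q_1* = 0.3467

With the ratio pinned down, the budget gives q_1* = I/(p_1 + p_2·(q_2/q_1)) and q_2* = (q_2/q_1)·q_1*.
Numerically q_2/q_1 = 40.987094, so q_1* = 40/(12.1 + 2.52·40.987094) = 0.3467.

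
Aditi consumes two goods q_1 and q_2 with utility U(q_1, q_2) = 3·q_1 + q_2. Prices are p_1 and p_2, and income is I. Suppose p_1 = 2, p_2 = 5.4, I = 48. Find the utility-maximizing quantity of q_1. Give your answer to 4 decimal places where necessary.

q_1* = 24

q_1 gives more utility per dollar, so spend all income on q_1: q_1* = I/p_1, q_2* = 0.
Numerically: q_1* = 24, q_2* = 0.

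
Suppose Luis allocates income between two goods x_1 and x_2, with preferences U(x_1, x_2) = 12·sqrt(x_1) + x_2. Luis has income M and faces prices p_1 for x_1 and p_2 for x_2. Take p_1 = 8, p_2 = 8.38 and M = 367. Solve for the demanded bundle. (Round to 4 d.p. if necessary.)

x_1* = 39.5012, x_2* = 6.0847

MU_x_1 = 6/√x_1, MU_x_2 = 1. Tangency: 6/√x_1 = p_1/p_2.
Solve: √x_1 = 6·p_2/p_1, so x_1*(p_1,p_2) = (6·p_2/p_1)², and x_2* = (M − p_1·x_1*)/p_2.
Plugging in: x_1* = (6·8.38/8)² = 39.5012, x_2* = 6.0847.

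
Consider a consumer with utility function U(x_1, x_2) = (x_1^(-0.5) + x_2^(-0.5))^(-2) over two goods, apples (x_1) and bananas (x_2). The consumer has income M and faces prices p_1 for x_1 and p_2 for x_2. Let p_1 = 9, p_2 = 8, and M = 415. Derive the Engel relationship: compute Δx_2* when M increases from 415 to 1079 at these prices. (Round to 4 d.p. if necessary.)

Δx_2* = 40.6854

MU_x_1 ∝ x_1^(-1.5), MU_x_2 ∝ x_2^(-1.5), so MRS = (x_2/x_1)^(1.5) = p_1/p_2.
Solve for the ratio: x_2/x_1 = [p_1/p_2]^(2/3).
Substitute x_2 = (x_2/x_1)·x_1 into the budget: x_1* = M/(p_1 + p_2·(x_2/x_1)).
Numerically x_2/x_1 = 1.081687, so x_1* = 415/(9 + 8·1.081687) = 23.5081 and x_2* = 1.081687·23.5081 = 25.4284.
At M' = 1079: x_2* = 66.1138. Change: 66.1138 − 25.4284 = 40.6854.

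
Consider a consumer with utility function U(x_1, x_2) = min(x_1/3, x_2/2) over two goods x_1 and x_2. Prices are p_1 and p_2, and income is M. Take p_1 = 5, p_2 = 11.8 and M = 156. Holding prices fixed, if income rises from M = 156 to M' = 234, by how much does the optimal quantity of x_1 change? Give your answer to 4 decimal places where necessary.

Here 3·5 + 2·11.8 = 38.6, giving x_1* = 12.1244.
At M' = 234: x_1* = 18.1865. Change: 18.1865 − 12.1244 = 6.0622.

Δx_1* = 6.0622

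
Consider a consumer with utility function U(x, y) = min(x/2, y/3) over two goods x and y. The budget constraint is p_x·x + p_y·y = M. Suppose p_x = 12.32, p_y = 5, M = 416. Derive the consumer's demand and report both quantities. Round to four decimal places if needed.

With perfect complements, no substitution: consume in ratio x:y = 2:3.
Budget: p_x·x + p_y·(3/2)·x = M, so (2·p_x + 3·p_y)·x = 2·M.
Demand: x*(p_x,p_y,M) = 2·M/(2·p_x + 3·p_y), y* = 3·M/(2·p_x + 3·p_y).
Here 2·12.32 + 3·5 = 39.64, giving x* = 20.9889 and y* = 31.4834.

x* = 20.9889, y* = 31.4834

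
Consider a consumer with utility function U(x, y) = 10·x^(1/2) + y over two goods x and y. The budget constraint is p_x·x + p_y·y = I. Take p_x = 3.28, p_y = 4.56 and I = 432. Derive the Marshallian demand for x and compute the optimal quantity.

Set MRS = p_x/p_y: 5·x^(−1/2) = p_x/p_y.
Solve: √x = 5·p_y/p_x, so x*(p_x,p_y) = (5·p_y/p_x)², and y* = (I − p_x·x*)/p_y.
Plugging in: x* = (5·4.56/3.28)² = 48.3195.

x* = 48.3195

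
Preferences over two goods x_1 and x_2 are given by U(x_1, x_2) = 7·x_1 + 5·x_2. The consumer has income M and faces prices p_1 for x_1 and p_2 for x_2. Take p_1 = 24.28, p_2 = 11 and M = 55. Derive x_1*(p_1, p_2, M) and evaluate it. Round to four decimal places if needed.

x_1* = 0

Linear utility — the consumer picks whichever good has higher MU/price: 7/24.28 = 0.2883 vs 5/11 = 0.4545.
x_2 gives more utility per dollar, so spend all income on x_2: x_2* = M/p_2, x_1* = 0.
Numerically: x_1* = 0, x_2* = 5.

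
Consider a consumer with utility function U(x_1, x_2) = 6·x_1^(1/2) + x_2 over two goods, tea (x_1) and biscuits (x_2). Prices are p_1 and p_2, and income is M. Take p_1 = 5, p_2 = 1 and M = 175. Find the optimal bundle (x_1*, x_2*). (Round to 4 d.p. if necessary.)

Utility is quasi-linear in x_2; the FOC for x_1 is 3/√x_1 = p_1/p_2.
Solve: √x_1 = 3·p_2/p_1, so x_1*(p_1,p_2) = (3·p_2/p_1)², and x_2* = (M − p_1·x_1*)/p_2.
Plugging in: x_1* = (3·1/5)² = 0.36, x_2* = 173.2.

x_1* = 0.36, x_2* = 173.2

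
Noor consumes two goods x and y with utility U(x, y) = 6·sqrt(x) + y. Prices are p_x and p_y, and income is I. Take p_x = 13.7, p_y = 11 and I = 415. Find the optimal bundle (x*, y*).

x* = 5.8021, y* = 30.501

Set MRS = p_x/p_y: 3·x^(−1/2) = p_x/p_y.
Thus x* = (3·p_y/p_x)² — independent of I — with the rest of income spent on y.
Plugging in: x* = (3·11/13.7)² = 5.8021, y* = 30.501.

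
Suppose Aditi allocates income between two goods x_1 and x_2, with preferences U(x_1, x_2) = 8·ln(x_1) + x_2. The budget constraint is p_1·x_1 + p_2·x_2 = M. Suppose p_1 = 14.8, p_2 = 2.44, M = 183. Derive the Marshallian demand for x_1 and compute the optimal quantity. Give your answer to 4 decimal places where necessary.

So x_1*(p_1,p_2) = 8·p_2/p_1, independent of income; and x_2* = (M − 8·p_2)/p_2.
At the given prices: x_1* = 8·2.44/14.8 = 1.3189.

x_1* = 1.3189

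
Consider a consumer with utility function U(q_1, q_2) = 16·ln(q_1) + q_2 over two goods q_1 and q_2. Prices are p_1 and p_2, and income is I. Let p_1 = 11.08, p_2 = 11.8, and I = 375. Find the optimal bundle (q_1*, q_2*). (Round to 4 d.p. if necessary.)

q_1* = 17.0397, q_2* = 15.7797

MU_q_1 = 16/q_1, MU_q_2 = 1. Tangency: 16/q_1 = p_1/p_2.
So q_1*(p_1,p_2) = 16·p_2/p_1, independent of income; and q_2* = (I − 16·p_2)/p_2.
At the given prices: q_1* = 16·11.8/11.08 = 17.0397, and q_2* = 15.7797.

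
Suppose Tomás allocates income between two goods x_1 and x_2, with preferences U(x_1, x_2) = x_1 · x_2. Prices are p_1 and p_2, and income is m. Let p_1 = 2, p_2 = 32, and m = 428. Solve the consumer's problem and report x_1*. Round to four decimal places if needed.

x_1* = 107

MU_x_1/MU_x_2 = (x_2)/(x_1); tangency sets this equal to p_1/p_2.
So p_2·x_2 = p_1·x_1; combined with the budget, a share 0.5 of income goes to x_1.
Demand: x_1*(p_1,p_2,m) = 0.5·m/p_1 and x_2* = 0.5·m/p_2.
At p_1=2, p_2=32, m=428: x_1* = 0.5·428/2 = 107.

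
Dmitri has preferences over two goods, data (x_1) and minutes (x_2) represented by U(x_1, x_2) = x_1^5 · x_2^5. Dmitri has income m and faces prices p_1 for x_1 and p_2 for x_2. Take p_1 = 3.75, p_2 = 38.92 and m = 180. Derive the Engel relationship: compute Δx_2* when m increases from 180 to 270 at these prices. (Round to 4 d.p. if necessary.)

Δx_2* = 1.1562

The MRS is x_2/x_1. Set MRS = p_1/p_2.
So 5·p_2·x_2 = 5·p_1·x_1; combined with the budget, a share 0.5 of income goes to x_1.
Demand: x_1*(p_1,p_2,m) = 0.5·m/p_1 and x_2* = 0.5·m/p_2.
At p_1=3.75, p_2=38.92, m=180: x_2* = 0.5·180/38.92 = 2.3124.
At m' = 270: x_2* = 3.4687. Change: 3.4687 − 2.3124 = 1.1562.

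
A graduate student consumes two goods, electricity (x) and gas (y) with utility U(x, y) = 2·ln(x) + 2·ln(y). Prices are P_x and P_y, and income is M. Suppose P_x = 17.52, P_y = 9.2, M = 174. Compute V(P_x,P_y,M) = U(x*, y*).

At P_x=17.52, P_y=9.2, M=174: x* = 0.5·174/17.52 = 4.9658, y* = 9.4565.
Utility at the optimum: U(4.9658, 9.4565) = 7.6985.

V = 7.6985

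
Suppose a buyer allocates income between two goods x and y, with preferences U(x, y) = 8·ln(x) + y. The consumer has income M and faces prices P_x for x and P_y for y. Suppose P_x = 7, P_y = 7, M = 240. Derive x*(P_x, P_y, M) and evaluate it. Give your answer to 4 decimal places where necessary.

MU_x = 8/x, MU_y = 1. Tangency: 8/x = P_x/P_y.
So x*(P_x,P_y) = 8·P_y/P_x, independent of income; and y* = (M − 8·P_y)/P_y.
At the given prices: x* = 8·7/7 = 8.

x* = 8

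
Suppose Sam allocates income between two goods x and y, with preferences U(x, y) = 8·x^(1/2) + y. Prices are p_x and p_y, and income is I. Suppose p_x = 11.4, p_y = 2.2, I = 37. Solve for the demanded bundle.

Utility is quasi-linear in y; the FOC for x is 4/√x = p_x/p_y.
Thus x* = (4·p_y/p_x)² — independent of I — with the rest of income spent on y.
Plugging in: x* = (4·2.2/11.4)² = 0.5959, y* = 13.7305.

x* = 0.5959, y* = 13.7305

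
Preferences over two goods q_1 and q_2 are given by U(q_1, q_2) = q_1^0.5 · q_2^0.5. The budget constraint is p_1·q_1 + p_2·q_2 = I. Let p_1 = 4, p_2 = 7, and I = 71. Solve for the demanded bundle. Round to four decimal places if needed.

MU_q_1/MU_q_2 = (0.5·q_2)/(0.5·q_1); tangency sets this equal to p_1/p_2.
Rearranging, p_2·q_2 = p_1·q_1. Substituting into the budget gives p_1·q_1·(1 + 1) = I.
Demand: q_1*(p_1,p_2,I) = 0.5·I/p_1 and q_2* = 0.5·I/p_2.
At p_1=4, p_2=7, I=71: q_1* = 0.5·71/4 = 8.875, q_2* = 5.0714.

q_1* = 8.875, q_2* = 5.0714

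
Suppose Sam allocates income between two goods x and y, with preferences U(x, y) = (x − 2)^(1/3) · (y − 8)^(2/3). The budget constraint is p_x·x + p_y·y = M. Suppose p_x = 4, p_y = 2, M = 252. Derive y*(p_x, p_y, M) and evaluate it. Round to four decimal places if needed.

MRS = (1/2)·(y−8)/(x−2). Tangency with p_x/p_y gives y−8 = 2·(p_x/p_y)·(x−2).
After buying the subsistence bundle (2, 8), a share 1/3 of the remaining income goes to x: x* = 2 + 1/3·(M − 2p_x − 8p_y)/p_x.
Discretionary income = 252 − 2·4 − 8·2 = 228; y* = 8 + 2/3·228/2 = 84.

y* = 84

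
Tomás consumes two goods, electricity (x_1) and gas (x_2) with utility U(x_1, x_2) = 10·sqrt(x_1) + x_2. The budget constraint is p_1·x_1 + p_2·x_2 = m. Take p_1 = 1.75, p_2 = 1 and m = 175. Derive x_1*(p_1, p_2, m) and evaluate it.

Set MRS = p_1/p_2: 5·x_1^(−1/2) = p_1/p_2.
Solve: √x_1 = 5·p_2/p_1, so x_1*(p_1,p_2) = (5·p_2/p_1)², and x_2* = (m − p_1·x_1*)/p_2.
Plugging in: x_1* = (5·1/1.75)² = 8.1633.

x_1* = 8.1633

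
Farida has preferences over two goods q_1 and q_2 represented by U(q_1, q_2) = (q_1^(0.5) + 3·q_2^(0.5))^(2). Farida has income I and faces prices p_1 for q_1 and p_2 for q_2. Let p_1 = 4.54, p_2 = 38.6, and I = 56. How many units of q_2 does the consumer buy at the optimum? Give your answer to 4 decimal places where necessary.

q_2* = 0.746

From the CES first-order condition, (1/3)·(q_2/q_1)^(0.5) = p_1/p_2.
Hence q_2/q_1 = (3·p_1/p_2)^(1/(0.5)), i.e. raised to the 2 power.
Substitute q_2 = (q_2/q_1)·q_1 into the budget: q_1* = I/(p_1 + p_2·(q_2/q_1)).
Numerically q_2/q_1 = 0.124503, so q_1* = 56/(4.54 + 38.6·0.124503) = 5.992 and q_2* = 0.124503·5.992 = 0.746.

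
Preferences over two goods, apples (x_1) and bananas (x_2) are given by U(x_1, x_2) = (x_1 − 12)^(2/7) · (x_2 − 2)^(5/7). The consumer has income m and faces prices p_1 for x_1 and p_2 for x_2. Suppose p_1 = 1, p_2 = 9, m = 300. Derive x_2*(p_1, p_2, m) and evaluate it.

x_2* = 23.4286

MRS = (2/5)·(x_2−2)/(x_1−12). Tangency with p_1/p_2 gives x_2−2 = (5/2)·(p_1/p_2)·(x_1−12).
Substituting into the budget: x_1* = 12 + 2/7·(m − 12·p_1 − 2·p_2)/p_1, and x_2* = 2 + 5/7·(…)/p_2.
Discretionary income = 300 − 12·1 − 2·9 = 270; x_2* = 2 + 5/7·270/9 = 23.4286.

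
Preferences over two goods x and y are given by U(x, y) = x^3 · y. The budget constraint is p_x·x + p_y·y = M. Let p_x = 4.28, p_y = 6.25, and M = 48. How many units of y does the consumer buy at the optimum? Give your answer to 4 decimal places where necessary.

y* = 1.92

The MRS is 3·y/x. Set MRS = p_x/p_y.
Rearranging, p_y·y = (1/3)·p_x·x. Substituting into the budget gives p_x·x·(1 + (1/3)) = M.
Demand: x*(p_x,p_y,M) = 0.75·M/p_x and y* = 0.25·M/p_y.
At p_x=4.28, p_y=6.25, M=48: y* = 0.25·48/6.25 = 1.92.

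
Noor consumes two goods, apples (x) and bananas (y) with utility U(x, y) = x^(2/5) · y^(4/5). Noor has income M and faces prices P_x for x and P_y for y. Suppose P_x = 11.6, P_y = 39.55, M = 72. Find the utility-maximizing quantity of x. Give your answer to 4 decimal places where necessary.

The MRS is (1/2)·y/x. Set MRS = P_x/P_y.
Rearranging, P_y·y = 2·P_x·x. Substituting into the budget gives P_x·x·(1 + 2) = M.
Demand: x*(P_x,P_y,M) = 1/3·M/P_x and y* = 2/3·M/P_y.
At P_x=11.6, P_y=39.55, M=72: x* = 1/3·72/11.6 = 2.069.

x* = 2.069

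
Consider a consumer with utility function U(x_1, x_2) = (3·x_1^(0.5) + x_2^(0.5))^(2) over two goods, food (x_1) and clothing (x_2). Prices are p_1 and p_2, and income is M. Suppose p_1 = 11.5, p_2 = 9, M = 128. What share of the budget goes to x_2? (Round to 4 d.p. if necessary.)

Substitute x_2 = (x_2/x_1)·x_1 into the budget: x_1* = M/(p_1 + p_2·(x_2/x_1)).
Numerically x_2/x_1 = 0.181413, so x_1* = 128/(11.5 + 9·0.181413) = 9.7467 and x_2* = 0.181413·9.7467 = 1.7682.
Expenditure on x_2: 9·1.7682 = 15.9135; share = 0.1243.

share on x_2 = 0.1243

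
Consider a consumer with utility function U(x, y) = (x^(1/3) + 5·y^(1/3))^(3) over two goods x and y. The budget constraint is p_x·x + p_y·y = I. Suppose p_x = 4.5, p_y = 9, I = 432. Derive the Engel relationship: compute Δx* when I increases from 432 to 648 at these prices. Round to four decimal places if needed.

MRS = MU_x/MU_y = (1/5)·(y/x)^(2/3). Set equal to p_x/p_y.
Hence y/x = (5·p_x/p_y)^(1/(2/3)), i.e. raised to the 1.5 power.
Substitute y = (y/x)·x into the budget: x* = I/(p_x + p_y·(y/x)).
Numerically y/x = 3.952847, so x* = 432/(4.5 + 9·3.952847) = 10.7796.
At I' = 648: x* = 16.1694. Change: 16.1694 − 10.7796 = 5.3898.

Δx* = 5.3898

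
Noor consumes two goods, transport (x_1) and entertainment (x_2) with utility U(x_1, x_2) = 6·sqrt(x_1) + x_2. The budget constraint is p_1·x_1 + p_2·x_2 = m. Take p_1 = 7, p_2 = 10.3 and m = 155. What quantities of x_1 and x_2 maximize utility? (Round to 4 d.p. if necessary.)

x_1* = 19.4859, x_2* = 1.8057

Utility is quasi-linear in x_2; the FOC for x_1 is 3/√x_1 = p_1/p_2.
Thus x_1* = (3·p_2/p_1)² — independent of m — with the rest of income spent on x_2.
Plugging in: x_1* = (3·10.3/7)² = 19.4859, x_2* = 1.8057.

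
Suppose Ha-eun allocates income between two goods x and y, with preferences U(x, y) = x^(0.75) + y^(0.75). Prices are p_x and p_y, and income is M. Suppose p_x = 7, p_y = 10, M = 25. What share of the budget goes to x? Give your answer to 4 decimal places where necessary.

share on x = 0.7446

MU_x ∝ x^(-0.25), MU_y ∝ y^(-0.25), so MRS = (y/x)^(0.25) = p_x/p_y.
Solve for the ratio: y/x = [p_x/p_y]^(4).
Substitute y = (y/x)·x into the budget: x* = M/(p_x + p_y·(y/x)).
Numerically y/x = 0.2401, so x* = 25/(7 + 10·0.2401) = 2.6593 and y* = 0.2401·2.6593 = 0.6385.
Expenditure on x: 7·2.6593 = 18.615; share = 0.7446.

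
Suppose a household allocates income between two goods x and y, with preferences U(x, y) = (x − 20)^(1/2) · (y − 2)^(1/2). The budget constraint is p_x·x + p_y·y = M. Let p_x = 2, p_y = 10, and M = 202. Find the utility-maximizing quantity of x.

After buying the subsistence bundle (20, 2), a share 0.5 of the remaining income goes to x: x* = 20 + 0.5·(M − 20p_x − 2p_y)/p_x.
Discretionary income = 202 − 20·2 − 2·10 = 142; x* = 20 + 0.5·142/2 = 55.5.

x* = 55.5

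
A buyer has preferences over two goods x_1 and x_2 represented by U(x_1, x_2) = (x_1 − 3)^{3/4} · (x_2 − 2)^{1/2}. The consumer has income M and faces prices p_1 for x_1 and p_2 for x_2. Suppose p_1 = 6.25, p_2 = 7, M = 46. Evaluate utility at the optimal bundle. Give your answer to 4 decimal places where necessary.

Let x_1' = x_1−3, x_2' = x_2−2. MRS = (3/2)·x_2'/x_1' = p_1/p_2.
Substituting into the budget: x_1* = 3 + 0.6·(M − 3·p_1 − 2·p_2)/p_1, and x_2* = 2 + 0.4·(…)/p_2.
Discretionary income = 46 − 3·6.25 − 2·7 = 13.25; x_1* = 3 + 0.6·13.25/6.25 = 4.272; x_2* = 2 + 0.4·13.25/7 = 2.7571.
Utility at the optimum: U(4.272, 2.7571) = 1.0422.

V = 1.0422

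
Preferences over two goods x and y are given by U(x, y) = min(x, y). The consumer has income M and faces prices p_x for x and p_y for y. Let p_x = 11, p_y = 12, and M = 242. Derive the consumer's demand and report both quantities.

x* = 10.5217, y* = 10.5217

With perfect complements, no substitution: consume in ratio x:y = 1:1.
Budget: p_x·x + p_y·x = M, so (p_x + p_y)·x = M.
Demand: x*(p_x,p_y,M) = M/(p_x + p_y), y* = M/(p_x + p_y).
Here 11 + 12 = 23, giving x* = 10.5217 and y* = 10.5217.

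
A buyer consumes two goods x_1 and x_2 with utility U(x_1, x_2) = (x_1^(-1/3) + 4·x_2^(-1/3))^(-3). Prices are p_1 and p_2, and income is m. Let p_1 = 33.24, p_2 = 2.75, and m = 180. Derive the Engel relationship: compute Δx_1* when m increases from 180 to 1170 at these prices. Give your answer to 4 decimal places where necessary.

Δx_1* = 11.8333

From the CES first-order condition, (1/4)·(x_2/x_1)^(4/3) = p_1/p_2.
Solve for the ratio: x_2/x_1 = [4·p_1/p_2]^(0.75).
With the ratio pinned down, the budget gives x_1* = m/(p_1 + p_2·(x_2/x_1)) and x_2* = (x_2/x_1)·x_1*.
Numerically x_2/x_1 = 18.335436, so x_1* = 180/(33.24 + 2.75·18.335436) = 2.1515.
At m' = 1170: x_1* = 13.9848. Change: 13.9848 − 2.1515 = 11.8333.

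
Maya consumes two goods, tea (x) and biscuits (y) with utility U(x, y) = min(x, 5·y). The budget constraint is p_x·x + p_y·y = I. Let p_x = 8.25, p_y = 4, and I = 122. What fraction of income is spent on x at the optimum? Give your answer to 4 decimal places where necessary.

Leontief preferences: the optimum is at the kink where x/5 = y/1, i.e. y = (1/5)·x.
Budget: p_x·x + p_y·(1/5)·x = I, so (5·p_x + p_y)·x = 5·I.
Demand: x*(p_x,p_y,I) = 5·I/(5·p_x + p_y), y* = I/(5·p_x + p_y).
Here 5·8.25 + 4 = 45.25, giving x* = 13.4807 and y* = 2.6961.
Expenditure on x: 8.25·13.4807 = 111.2155; share = 0.9116.

share on x = 0.9116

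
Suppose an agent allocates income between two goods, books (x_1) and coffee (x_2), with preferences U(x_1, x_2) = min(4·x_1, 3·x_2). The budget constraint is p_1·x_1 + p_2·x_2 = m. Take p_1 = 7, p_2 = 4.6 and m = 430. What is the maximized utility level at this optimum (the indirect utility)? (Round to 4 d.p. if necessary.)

V = 130.9645

Demand: x_1*(p_1,p_2,m) = 3·m/(3·p_1 + 4·p_2), x_2* = 4·m/(3·p_1 + 4·p_2).
Here 3·7 + 4·4.6 = 39.4, giving x_1* = 32.7411 and x_2* = 43.6548.
Utility at the optimum: U(32.7411, 43.6548) = 130.9645.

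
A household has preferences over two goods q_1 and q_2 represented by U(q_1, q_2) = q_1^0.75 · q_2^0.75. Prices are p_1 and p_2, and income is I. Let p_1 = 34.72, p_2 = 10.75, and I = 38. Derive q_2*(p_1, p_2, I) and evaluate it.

q_2* = 1.7674

Tangency: MRS = q_2/q_1 = p_1/p_2.
Rearranging, p_2·q_2 = p_1·q_1. Substituting into the budget gives p_1·q_1·(1 + 1) = I.
Demand: q_1*(p_1,p_2,I) = 0.5·I/p_1 and q_2* = 0.5·I/p_2.
At p_1=34.72, p_2=10.75, I=38: q_2* = 0.5·38/10.75 = 1.7674.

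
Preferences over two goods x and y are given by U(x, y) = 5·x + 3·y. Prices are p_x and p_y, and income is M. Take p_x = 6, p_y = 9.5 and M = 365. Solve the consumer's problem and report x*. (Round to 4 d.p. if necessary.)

Linear utility — the consumer picks whichever good has higher MU/price: 5/6 = 0.8333 vs 3/9.5 = 0.3158.
x gives more utility per dollar, so spend all income on x: x* = M/p_x, y* = 0.
Numerically: x* = 60.8333, y* = 0.

x* = 60.8333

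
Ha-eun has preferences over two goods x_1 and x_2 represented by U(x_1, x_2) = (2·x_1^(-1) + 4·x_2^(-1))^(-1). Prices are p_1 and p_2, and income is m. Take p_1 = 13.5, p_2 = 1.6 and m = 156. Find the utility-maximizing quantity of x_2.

MRS = MU_x_1/MU_x_2 = (1/2)·(x_2/x_1)^(2). Set equal to p_1/p_2.
Hence x_2/x_1 = (2·p_1/p_2)^(1/(2)), i.e. raised to the 0.5 power.
With the ratio pinned down, the budget gives x_1* = m/(p_1 + p_2·(x_2/x_1)) and x_2* = (x_2/x_1)·x_1*.
Numerically x_2/x_1 = 4.107919, so x_1* = 156/(13.5 + 1.6·4.107919) = 7.7718 and x_2* = 4.107919·7.7718 = 31.9258.

x_2* = 31.9258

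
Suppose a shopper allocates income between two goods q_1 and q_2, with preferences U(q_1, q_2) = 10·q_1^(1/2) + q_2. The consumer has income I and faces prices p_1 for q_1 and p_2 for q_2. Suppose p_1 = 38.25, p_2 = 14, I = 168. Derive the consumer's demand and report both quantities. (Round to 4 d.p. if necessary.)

q_1* = 3.3491, q_2* = 2.8497

MU_q_1 = 5/√q_1, MU_q_2 = 1. Tangency: 5/√q_1 = p_1/p_2.
Thus q_1* = (5·p_2/p_1)² — independent of I — with the rest of income spent on q_2.
Plugging in: q_1* = (5·14/38.25)² = 3.3491, q_2* = 2.8497.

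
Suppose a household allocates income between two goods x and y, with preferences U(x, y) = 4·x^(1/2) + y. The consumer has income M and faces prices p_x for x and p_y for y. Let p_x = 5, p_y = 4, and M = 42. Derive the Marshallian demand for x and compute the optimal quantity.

Utility is quasi-linear in y; the FOC for x is 2/√x = p_x/p_y.
Solve: √x = 2·p_y/p_x, so x*(p_x,p_y) = (2·p_y/p_x)², and y* = (M − p_x·x*)/p_y.
Plugging in: x* = (2·4/5)² = 2.56.

x* = 2.56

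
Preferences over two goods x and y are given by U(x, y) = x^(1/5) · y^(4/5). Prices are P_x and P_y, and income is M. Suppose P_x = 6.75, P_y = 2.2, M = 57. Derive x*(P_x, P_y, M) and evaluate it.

x* = 1.6889

The MRS is (1/4)·y/x. Set MRS = P_x/P_y.
So 0.2·P_y·y = 0.8·P_x·x; combined with the budget, a share 0.2 of income goes to x.
Demand: x*(P_x,P_y,M) = 0.2·M/P_x and y* = 0.8·M/P_y.
At P_x=6.75, P_y=2.2, M=57: x* = 0.2·57/6.75 = 1.6889.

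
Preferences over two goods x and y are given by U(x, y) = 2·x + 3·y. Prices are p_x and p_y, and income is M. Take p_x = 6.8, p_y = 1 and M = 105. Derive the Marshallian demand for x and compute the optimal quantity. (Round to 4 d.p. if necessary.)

Perfect substitutes: compare marginal utility per dollar. 2/p_x vs 3/p_y → 0.2941 vs 3.
y gives more utility per dollar, so spend all income on y: y* = M/p_y, x* = 0.
Numerically: x* = 0, y* = 105.

x* = 0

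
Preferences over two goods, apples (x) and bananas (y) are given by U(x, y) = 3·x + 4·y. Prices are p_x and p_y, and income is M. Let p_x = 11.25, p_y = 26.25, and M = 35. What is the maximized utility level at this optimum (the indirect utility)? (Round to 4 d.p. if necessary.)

Perfect substitutes: compare marginal utility per dollar. 3/p_x vs 4/p_y → 0.2667 vs 0.1524.
x gives more utility per dollar, so spend all income on x: x* = M/p_x, y* = 0.
Numerically: x* = 3.1111, y* = 0.
Utility at the optimum: U(3.1111, 0) = 9.3333.

V = 9.3333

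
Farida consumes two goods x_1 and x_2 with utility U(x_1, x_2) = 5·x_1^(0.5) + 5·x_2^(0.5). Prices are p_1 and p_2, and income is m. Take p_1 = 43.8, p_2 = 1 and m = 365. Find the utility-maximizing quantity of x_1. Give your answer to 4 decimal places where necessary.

x_1* = 0.186

MRS = MU_x_1/MU_x_2 = (x_2/x_1)^(0.5). Set equal to p_1/p_2.
Hence x_2/x_1 = (p_1/p_2)^(1/(0.5)), i.e. raised to the 2 power.
Substitute x_2 = (x_2/x_1)·x_1 into the budget: x_1* = m/(p_1 + p_2·(x_2/x_1)).
Numerically x_2/x_1 = 1918.44, so x_1* = 365/(43.8 + 1·1918.44) = 0.186.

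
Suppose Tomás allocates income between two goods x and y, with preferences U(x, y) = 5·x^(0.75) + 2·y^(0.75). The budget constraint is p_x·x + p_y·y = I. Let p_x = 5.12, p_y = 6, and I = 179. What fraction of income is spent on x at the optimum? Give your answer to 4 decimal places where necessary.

MU_x ∝ 5·x^(-0.25), MU_y ∝ 2·y^(-0.25), so MRS = (5/2)·(y/x)^(0.25) = p_x/p_y.
Hence y/x = ((2/5)·p_x/p_y)^(1/(0.25)), i.e. raised to the 4 power.
With the ratio pinned down, the budget gives x* = I/(p_x + p_y·(y/x)) and y* = (y/x)·x*.
Numerically y/x = 0.013574, so x* = 179/(5.12 + 6·0.013574) = 34.4135 and y* = 0.013574·34.4135 = 0.4671.
Expenditure on x: 5.12·34.4135 = 176.1972; share = 0.9843.

share on x = 0.9843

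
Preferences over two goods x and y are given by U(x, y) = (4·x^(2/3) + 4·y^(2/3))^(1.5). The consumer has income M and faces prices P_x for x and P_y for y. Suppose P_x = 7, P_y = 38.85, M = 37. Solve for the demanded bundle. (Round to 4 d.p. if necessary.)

x* = 5.1195, y* = 0.0299

Numerically y/x = 0.00585, so x* = 37/(7 + 38.85·0.00585) = 5.1195 and y* = 0.00585·5.1195 = 0.0299.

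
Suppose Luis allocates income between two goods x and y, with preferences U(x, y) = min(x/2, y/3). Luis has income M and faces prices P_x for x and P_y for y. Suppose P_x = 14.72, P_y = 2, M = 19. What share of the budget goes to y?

Leontief preferences: the optimum is at the kink where x/2 = y/3, i.e. y = (3/2)·x.
Budget: P_x·x + P_y·(3/2)·x = M, so (2·P_x + 3·P_y)·x = 2·M.
Demand: x*(P_x,P_y,M) = 2·M/(2·P_x + 3·P_y), y* = 3·M/(2·P_x + 3·P_y).
Here 2·14.72 + 3·2 = 35.44, giving x* = 1.0722 and y* = 1.6084.
Expenditure on y: 2·1.6084 = 3.2167; share = 0.1693.

share on y = 0.1693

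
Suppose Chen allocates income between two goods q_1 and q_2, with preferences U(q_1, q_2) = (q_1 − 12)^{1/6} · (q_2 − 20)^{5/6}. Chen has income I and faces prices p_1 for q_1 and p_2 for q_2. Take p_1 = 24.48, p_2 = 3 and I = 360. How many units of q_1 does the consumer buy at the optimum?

q_1* = 12.0425

Let q_1' = q_1−12, q_2' = q_2−20. MRS = (1/5)·q_2'/q_1' = p_1/p_2.
After buying the subsistence bundle (12, 20), a share 1/6 of the remaining income goes to q_1: q_1* = 12 + 1/6·(I − 12p_1 − 20p_2)/p_1.
Discretionary income = 360 − 12·24.48 − 20·3 = 6.24; q_1* = 12 + 1/6·6.24/24.48 = 12.0425.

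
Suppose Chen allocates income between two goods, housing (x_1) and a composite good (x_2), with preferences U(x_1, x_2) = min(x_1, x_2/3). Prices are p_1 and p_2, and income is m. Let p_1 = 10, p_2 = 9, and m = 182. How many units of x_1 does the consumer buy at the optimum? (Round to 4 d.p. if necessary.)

Here 10 + 3·9 = 37, giving x_1* = 4.9189.

x_1* = 4.9189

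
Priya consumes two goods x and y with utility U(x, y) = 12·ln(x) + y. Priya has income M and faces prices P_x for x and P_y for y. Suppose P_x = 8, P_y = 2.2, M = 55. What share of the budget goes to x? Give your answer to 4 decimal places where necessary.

MU_x = 12/x, MU_y = 1. Tangency: 12/x = P_x/P_y.
So x*(P_x,P_y) = 12·P_y/P_x, independent of income; and y* = (M − 12·P_y)/P_y.
At the given prices: x* = 12·2.2/8 = 3.3, and y* = 13.
Expenditure on x: 8·3.3 = 26.4; share = 0.48.

share on x = 0.48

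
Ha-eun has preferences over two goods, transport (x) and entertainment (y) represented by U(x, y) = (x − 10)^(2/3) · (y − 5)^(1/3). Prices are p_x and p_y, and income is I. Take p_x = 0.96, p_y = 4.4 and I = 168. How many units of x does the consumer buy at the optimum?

Substituting into the budget: x* = 10 + 2/3·(I − 10·p_x − 5·p_y)/p_x, and y* = 5 + 1/3·(…)/p_y.
Discretionary income = 168 − 10·0.96 − 5·4.4 = 136.4; x* = 10 + 2/3·136.4/0.96 = 104.7222.

x* = 104.7222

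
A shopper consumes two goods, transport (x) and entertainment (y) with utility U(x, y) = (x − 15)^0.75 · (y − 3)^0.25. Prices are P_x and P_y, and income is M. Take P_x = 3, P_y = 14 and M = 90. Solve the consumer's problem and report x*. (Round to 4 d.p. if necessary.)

After buying the subsistence bundle (15, 3), a share 0.75 of the remaining income goes to x: x* = 15 + 0.75·(M − 15P_x − 3P_y)/P_x.
Discretionary income = 90 − 15·3 − 3·14 = 3; x* = 15 + 0.75·3/3 = 15.75.

x* = 15.75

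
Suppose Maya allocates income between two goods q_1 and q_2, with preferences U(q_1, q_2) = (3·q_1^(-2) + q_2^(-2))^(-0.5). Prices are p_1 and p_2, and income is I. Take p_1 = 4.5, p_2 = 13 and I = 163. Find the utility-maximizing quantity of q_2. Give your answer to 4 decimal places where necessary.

q_2* = 7.328

Substitute q_2 = (q_2/q_1)·q_1 into the budget: q_1* = I/(p_1 + p_2·(q_2/q_1)).
Numerically q_2/q_1 = 0.486836, so q_1* = 163/(4.5 + 13·0.486836) = 15.0524 and q_2* = 0.486836·15.0524 = 7.328.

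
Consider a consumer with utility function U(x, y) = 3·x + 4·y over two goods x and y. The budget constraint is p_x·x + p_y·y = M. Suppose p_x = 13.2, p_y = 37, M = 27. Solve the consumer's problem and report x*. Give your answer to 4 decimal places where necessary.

x* = 2.0455

Linear utility — the consumer picks whichever good has higher MU/price: 3/13.2 = 0.2273 vs 4/37 = 0.1081.
x gives more utility per dollar, so spend all income on x: x* = M/p_x, y* = 0.
Numerically: x* = 2.0455, y* = 0.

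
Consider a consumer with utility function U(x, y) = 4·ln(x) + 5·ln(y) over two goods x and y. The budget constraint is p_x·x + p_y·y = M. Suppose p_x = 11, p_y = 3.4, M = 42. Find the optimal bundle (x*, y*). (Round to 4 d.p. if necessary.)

x* = 1.697, y* = 6.8627

The MRS is (4/5)·y/x. Set MRS = p_x/p_y.
Rearranging, p_y·y = (5/4)·p_x·x. Substituting into the budget gives p_x·x·(1 + (5/4)) = M.
Demand: x*(p_x,p_y,M) = 4/9·M/p_x and y* = 5/9·M/p_y.
At p_x=11, p_y=3.4, M=42: x* = 4/9·42/11 = 1.697, y* = 6.8627.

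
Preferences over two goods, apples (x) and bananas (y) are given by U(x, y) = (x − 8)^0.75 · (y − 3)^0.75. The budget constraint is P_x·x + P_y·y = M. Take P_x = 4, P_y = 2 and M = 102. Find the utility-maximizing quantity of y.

This is Cobb-Douglas in (x−8, y−3): tangency gives 0.75·P_y·(y−3) = 0.75·P_x·(x−8).
After buying the subsistence bundle (8, 3), a share 0.5 of the remaining income goes to x: x* = 8 + 0.5·(M − 8P_x − 3P_y)/P_x.
Discretionary income = 102 − 8·4 − 3·2 = 64; y* = 3 + 0.5·64/2 = 19.

y* = 19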